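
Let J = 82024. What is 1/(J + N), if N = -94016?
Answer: -1/11992 ≈ -8.3389e-5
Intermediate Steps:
1/(J + N) = 1/(82024 - 94016) = 1/(-11992) = -1/11992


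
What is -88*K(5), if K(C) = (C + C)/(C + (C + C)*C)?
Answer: -16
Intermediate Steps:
K(C) = 2*C/(C + 2*C²) (K(C) = (2*C)/(C + (2*C)*C) = (2*C)/(C + 2*C²) = 2*C/(C + 2*C²))
-88*K(5) = -176/(1 + 2*5) = -176/(1 + 10) = -176/11 = -88*2/11 = -16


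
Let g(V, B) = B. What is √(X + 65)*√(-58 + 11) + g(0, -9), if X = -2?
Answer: -9 + 3*I*√329 ≈ -9.0 + 54.415*I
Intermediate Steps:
√(X + 65)*√(-58 + 11) + g(0, -9) = √(-2 + 65)*√(-58 + 11) - 9 = √63*√(-47) - 9 = (3*√7)*(I*√47) - 9 = 3*I*√329 - 9 = -9 + 3*I*√329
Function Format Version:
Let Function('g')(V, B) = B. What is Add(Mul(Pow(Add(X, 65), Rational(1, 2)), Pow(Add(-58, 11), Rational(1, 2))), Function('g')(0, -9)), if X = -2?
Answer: Add(-9, Mul(3, I, Pow(329, Rational(1, 2)))) ≈ Add(-9.0000, Mul(54.415, I))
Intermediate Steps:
Add(Mul(Pow(Add(X, 65), Rational(1, 2)), Pow(Add(-58, 11), Rational(1, 2))), Function('g')(0, -9)) = Add(Mul(Pow(Add(-2, 65), Rational(1, 2)), Pow(Add(-58, 11), Rational(1, 2))), -9) = Add(Mul(Pow(63, Rational(1, 2)), Pow(-47, Rational(1, 2))), -9) = Add(Mul(Mul(3, Pow(7, Rational(1, 2))), Mul(I, Pow(47, Rational(1, 2)))), -9) = Add(Mul(3, I, Pow(329, Rational(1, 2))), -9) = Add(-9, Mul(3, I, Pow(329, Rational(1, 2))))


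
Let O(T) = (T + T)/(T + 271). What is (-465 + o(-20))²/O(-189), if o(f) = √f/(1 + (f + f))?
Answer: -13484006405/287469 - 25420*I*√5/2457 ≈ -46906.0 - 23.134*I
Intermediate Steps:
o(f) = √f/(1 + 2*f)
O(T) = 2*T/(271 + T) (O(T) = (2*T)/(271 + T) = 2*T/(271 + T))
(-465 + o(-20))²/O(-189) = (-465 + √(-20)/(1 + 2*(-20)))²/((2*(-189)/(271 - 189))) = (-465 + (2*I*√5)/(1 - 40))²/((2*(-189)/82)) = (-465 + (2*I*√5)/(-39))²/((2*(-189)*(1/82))) = (-465 + (2*I*√5)*(-1/39))²/(-189/41) = (-465 - 2*I*√5/39)²*(-41/189) = -41*(-465 - 2*I*√5/39)²/189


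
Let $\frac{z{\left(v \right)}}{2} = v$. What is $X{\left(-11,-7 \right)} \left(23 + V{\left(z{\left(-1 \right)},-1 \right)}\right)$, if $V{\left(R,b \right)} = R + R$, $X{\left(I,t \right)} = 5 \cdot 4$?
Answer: $380$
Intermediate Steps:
$X{\left(I,t \right)} = 20$
$z{\left(v \right)} = 2 v$
$V{\left(R,b \right)} = 2 R$
$X{\left(-11,-7 \right)} \left(23 + V{\left(z{\left(-1 \right)},-1 \right)}\right) = 20 \left(23 + 2 \cdot 2 \left(-1\right)\right) = 20 \left(23 + 2 \left(-2\right)\right) = 20 \left(23 - 4\right) = 20 \cdot 19 = 380$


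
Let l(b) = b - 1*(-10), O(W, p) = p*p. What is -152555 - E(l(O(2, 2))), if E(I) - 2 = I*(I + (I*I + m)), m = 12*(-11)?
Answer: -153649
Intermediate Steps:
O(W, p) = p²
m = -132
l(b) = 10 + b (l(b) = b + 10 = 10 + b)
E(I) = 2 + I*(-132 + I + I²) (E(I) = 2 + I*(I + (I*I - 132)) = 2 + I*(I + (I² - 132)) = 2 + I*(I + (-132 + I²)) = 2 + I*(-132 + I + I²))
-152555 - E(l(O(2, 2))) = -152555 - (2 + (10 + 2²)² + (10 + 2²)³ - 132*(10 + 2²)) = -152555 - (2 + (10 + 4)² + (10 + 4)³ - 132*(10 + 4)) = -152555 - (2 + 14² + 14³ - 132*14) = -152555 - (2 + 196 + 2744 - 1848) = -152555 - 1*1094 = -152555 - 1094 = -153649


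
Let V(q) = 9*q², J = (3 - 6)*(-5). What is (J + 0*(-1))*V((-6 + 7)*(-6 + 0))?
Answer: 4860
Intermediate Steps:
J = 15 (J = -3*(-5) = 15)
(J + 0*(-1))*V((-6 + 7)*(-6 + 0)) = (15 + 0*(-1))*(9*((-6 + 7)*(-6 + 0))²) = (15 + 0)*(9*(1*(-6))²) = 15*(9*(-6)²) = 15*(9*36) = 15*324 = 4860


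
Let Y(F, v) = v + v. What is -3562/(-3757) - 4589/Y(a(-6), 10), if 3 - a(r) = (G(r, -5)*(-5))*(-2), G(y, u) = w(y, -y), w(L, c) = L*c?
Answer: -1320741/5780 ≈ -228.50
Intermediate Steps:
G(y, u) = -y² (G(y, u) = y*(-y) = -y²)
a(r) = 3 + 10*r² (a(r) = 3 - -r²*(-5)*(-2) = 3 - 5*r²*(-2) = 3 - (-10)*r² = 3 + 10*r²)
Y(F, v) = 2*v
-3562/(-3757) - 4589/Y(a(-6), 10) = -3562/(-3757) - 4589/(2*10) = -3562*(-1/3757) - 4589/20 = 274/289 - 4589*1/20 = 274/289 - 4589/20 = -1320741/5780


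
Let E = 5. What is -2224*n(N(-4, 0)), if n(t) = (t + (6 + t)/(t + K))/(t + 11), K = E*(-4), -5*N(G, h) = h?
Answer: 3336/55 ≈ 60.655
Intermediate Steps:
N(G, h) = -h/5
K = -20 (K = 5*(-4) = -20)
n(t) = (t + (6 + t)/(-20 + t))/(11 + t) (n(t) = (t + (6 + t)/(t - 20))/(t + 11) = (t + (6 + t)/(-20 + t))/(11 + t))
-2224*n(N(-4, 0)) = -2224*(-6 - (-⅕*0)² + 19*(-⅕*0))/(220 - (-⅕*0)² + 9*(-⅕*0)) = -2224*(-6 - 1*0² + 19*0)/(220 - 1*0² + 9*0) = -2224*(-6 - 1*0 + 0)/(220 - 1*0 + 0) = -2224*(-6 + 0 + 0)/(220 + 0 + 0) = -2224*(-6)/220 = -556*(-6)/55 = -2224*(-3/110) = 3336/55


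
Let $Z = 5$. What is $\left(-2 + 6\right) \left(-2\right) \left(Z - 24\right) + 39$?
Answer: $191$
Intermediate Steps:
$\left(-2 + 6\right) \left(-2\right) \left(Z - 24\right) + 39 = \left(-2 + 6\right) \left(-2\right) \left(5 - 24\right) + 39 = 4 \left(-2\right) \left(5 - 24\right) + 39 = \left(-8\right) \left(-19\right) + 39 = 152 + 39 = 191$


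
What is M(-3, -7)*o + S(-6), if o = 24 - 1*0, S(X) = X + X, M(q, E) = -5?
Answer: -132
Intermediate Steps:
S(X) = 2*X
o = 24 (o = 24 + 0 = 24)
M(-3, -7)*o + S(-6) = -5*24 + 2*(-6) = -120 - 12 = -132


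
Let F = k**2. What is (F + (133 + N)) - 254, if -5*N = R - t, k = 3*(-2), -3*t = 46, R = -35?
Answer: -1216/15 ≈ -81.067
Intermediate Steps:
t = -46/3 (t = -1/3*46 = -46/3 ≈ -15.333)
k = -6
N = 59/15 (N = -(-35 - 1*(-46/3))/5 = -(-35 + 46/3)/5 = -1/5*(-59/3) = 59/15 ≈ 3.9333)
F = 36 (F = (-6)**2 = 36)
(F + (133 + N)) - 254 = (36 + (133 + 59/15)) - 254 = (36 + 2054/15) - 254 = 2594/15 - 254 = -1216/15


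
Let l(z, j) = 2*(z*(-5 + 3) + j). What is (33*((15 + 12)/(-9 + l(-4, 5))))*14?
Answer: 12474/17 ≈ 733.76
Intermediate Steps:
l(z, j) = -4*z + 2*j (l(z, j) = 2*(z*(-2) + j) = 2*(-2*z + j) = 2*(j - 2*z) = -4*z + 2*j)
(33*((15 + 12)/(-9 + l(-4, 5))))*14 = (33*((15 + 12)/(-9 + (-4*(-4) + 2*5))))*14 = (33*(27/(-9 + (16 + 10))))*14 = (33*(27/(-9 + 26)))*14 = (33*(27/17))*14 = (891/17)*14 = 12474/17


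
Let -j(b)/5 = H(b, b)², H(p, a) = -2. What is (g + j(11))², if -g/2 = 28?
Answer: 5776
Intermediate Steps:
g = -56 (g = -2*28 = -56)
j(b) = -20 (j(b) = -5*(-2)² = -5*4 = -20)
(g + j(11))² = (-56 - 20)² = (-76)² = 5776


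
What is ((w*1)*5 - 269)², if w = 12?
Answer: 43681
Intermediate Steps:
((w*1)*5 - 269)² = ((12*1)*5 - 269)² = (12*5 - 269)² = (60 - 269)² = (-209)² = 43681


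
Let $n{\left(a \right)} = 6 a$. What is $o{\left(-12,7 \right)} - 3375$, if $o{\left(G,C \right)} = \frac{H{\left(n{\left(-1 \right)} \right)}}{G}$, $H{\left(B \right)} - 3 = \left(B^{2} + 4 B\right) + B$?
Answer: $- \frac{13503}{4} \approx -3375.8$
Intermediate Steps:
$H{\left(B \right)} = 3 + B^{2} + 5 B$ ($H{\left(B \right)} = 3 + \left(\left(B^{2} + 4 B\right) + B\right) = 3 + \left(B^{2} + 5 B\right) = 3 + B^{2} + 5 B$)
$o{\left(G,C \right)} = \frac{9}{G}$ ($o{\left(G,C \right)} = \frac{3 + \left(6 \left(-1\right)\right)^{2} + 5 \cdot 6 \left(-1\right)}{G} = \frac{3 + \left(-6\right)^{2} + 5 \left(-6\right)}{G} = \frac{3 + 36 - 30}{G} = \frac{9}{G}$)
$o{\left(-12,7 \right)} - 3375 = \frac{9}{-12} - 3375 = 9 \left(- \frac{1}{12}\right) - 3375 = - \frac{3}{4} - 3375 = - \frac{13503}{4}$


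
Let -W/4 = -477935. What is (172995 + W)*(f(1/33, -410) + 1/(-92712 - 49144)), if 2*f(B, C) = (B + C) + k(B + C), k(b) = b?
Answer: -363723688348445/425568 ≈ -8.5468e+8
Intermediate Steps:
W = 1911740 (W = -4*(-477935) = 1911740)
f(B, C) = B + C (f(B, C) = ((B + C) + (B + C))/2 = (2*B + 2*C)/2 = B + C)
(172995 + W)*(f(1/33, -410) + 1/(-92712 - 49144)) = (172995 + 1911740)*((1/33 - 410) + 1/(-92712 - 49144)) = 2084735*((1/33 - 410) + 1/(-141856)) = 2084735*(-13529/33 - 1/141856) = 2084735*(-174469987/425568) = -363723688348445/425568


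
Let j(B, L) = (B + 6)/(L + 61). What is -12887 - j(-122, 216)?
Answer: -3569583/277 ≈ -12887.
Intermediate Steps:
j(B, L) = (6 + B)/(61 + L)
-12887 - j(-122, 216) = -12887 - (6 - 122)/(61 + 216) = -12887 - (-116)/277 = -12887 - 1*(-116/277) = -12887 + 116/277 = -3569583/277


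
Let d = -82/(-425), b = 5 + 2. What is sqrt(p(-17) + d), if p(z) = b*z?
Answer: I*sqrt(858381)/85 ≈ 10.9*I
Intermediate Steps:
b = 7
p(z) = 7*z
d = 82/425 (d = -82*(-1/425) = 82/425 ≈ 0.19294)
sqrt(p(-17) + d) = sqrt(7*(-17) + 82/425) = sqrt(-119 + 82/425) = sqrt(-50493/425) = I*sqrt(858381)/85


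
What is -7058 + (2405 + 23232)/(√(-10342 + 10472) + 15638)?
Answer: -862805603803/122273457 - 25637*√130/244546914 ≈ -7056.4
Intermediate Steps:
-7058 + (2405 + 23232)/(√(-10342 + 10472) + 15638) = -7058 + 25637/(√130 + 15638) = -7058 + 25637/(15638 + √130)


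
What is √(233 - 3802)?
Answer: I*√3569 ≈ 59.741*I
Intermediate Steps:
√(233 - 3802) = √(-3569) = I*√3569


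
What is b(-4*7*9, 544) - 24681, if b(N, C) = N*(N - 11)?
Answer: 41595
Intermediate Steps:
b(N, C) = N*(-11 + N)
b(-4*7*9, 544) - 24681 = (-4*7*9)*(-11 - 4*7*9) - 24681 = (-28*9)*(-11 - 28*9) - 24681 = -252*(-11 - 252) - 24681 = -252*(-263) - 24681 = 66276 - 24681 = 41595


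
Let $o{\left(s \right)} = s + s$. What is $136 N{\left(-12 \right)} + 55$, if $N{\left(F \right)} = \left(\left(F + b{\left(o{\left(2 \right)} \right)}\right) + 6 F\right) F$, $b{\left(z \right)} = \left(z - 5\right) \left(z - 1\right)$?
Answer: $142039$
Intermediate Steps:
$o{\left(s \right)} = 2 s$
$b{\left(z \right)} = \left(-1 + z\right) \left(-5 + z\right)$ ($b{\left(z \right)} = \left(-5 + z\right) \left(-1 + z\right) = \left(-1 + z\right) \left(-5 + z\right)$)
$N{\left(F \right)} = F \left(-3 + 7 F\right)$ ($N{\left(F \right)} = \left(\left(F + \left(5 + \left(2 \cdot 2\right)^{2} - 6 \cdot 2 \cdot 2\right)\right) + 6 F\right) F = \left(\left(F + \left(5 + 4^{2} - 24\right)\right) + 6 F\right) F = \left(\left(F + \left(5 + 16 - 24\right)\right) + 6 F\right) F = \left(\left(F - 3\right) + 6 F\right) F = \left(\left(-3 + F\right) + 6 F\right) F = \left(-3 + 7 F\right) F = F \left(-3 + 7 F\right)$)
$136 N{\left(-12 \right)} + 55 = 136 \left(- 12 \left(-3 + 7 \left(-12\right)\right)\right) + 55 = 136 \left(- 12 \left(-3 - 84\right)\right) + 55 = 136 \left(\left(-12\right) \left(-87\right)\right) + 55 = 136 \cdot 1044 + 55 = 141984 + 55 = 142039$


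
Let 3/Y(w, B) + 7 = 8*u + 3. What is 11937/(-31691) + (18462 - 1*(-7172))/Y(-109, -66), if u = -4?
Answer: -9748417065/31691 ≈ -3.0761e+5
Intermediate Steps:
Y(w, B) = -1/12 (Y(w, B) = 3/(-7 + (8*(-4) + 3)) = 3/(-7 + (-32 + 3)) = 3/(-7 - 29) = 3/(-36) = 3*(-1/36) = -1/12)
11937/(-31691) + (18462 - 1*(-7172))/Y(-109, -66) = 11937/(-31691) + (18462 - 1*(-7172))/(-1/12) = 11937*(-1/31691) + (18462 + 7172)*(-12) = -11937/31691 + 25634*(-12) = -11937/31691 - 307608 = -9748417065/31691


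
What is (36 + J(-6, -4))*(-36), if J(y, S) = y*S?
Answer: -2160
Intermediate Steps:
J(y, S) = S*y
(36 + J(-6, -4))*(-36) = (36 - 4*(-6))*(-36) = (36 + 24)*(-36) = 60*(-36) = -2160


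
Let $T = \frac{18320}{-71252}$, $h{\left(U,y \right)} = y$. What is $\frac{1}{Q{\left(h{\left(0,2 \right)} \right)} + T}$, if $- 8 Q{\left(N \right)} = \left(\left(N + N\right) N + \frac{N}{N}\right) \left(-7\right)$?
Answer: $\frac{142504}{1085579} \approx 0.13127$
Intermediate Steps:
$T = - \frac{4580}{17813}$ ($T = 18320 \left(- \frac{1}{71252}\right) = - \frac{4580}{17813} \approx -0.25712$)
$Q{\left(N \right)} = \frac{7}{8} + \frac{7 N^{2}}{4}$ ($Q{\left(N \right)} = - \frac{\left(\left(N + N\right) N + \frac{N}{N}\right) \left(-7\right)}{8} = - \frac{\left(2 N N + 1\right) \left(-7\right)}{8} = - \frac{\left(2 N^{2} + 1\right) \left(-7\right)}{8} = - \frac{\left(1 + 2 N^{2}\right) \left(-7\right)}{8} = - \frac{-7 - 14 N^{2}}{8} = \frac{7}{8} + \frac{7 N^{2}}{4}$)
$\frac{1}{Q{\left(h{\left(0,2 \right)} \right)} + T} = \frac{1}{\left(\frac{7}{8} + \frac{7 \cdot 2^{2}}{4}\right) - \frac{4580}{17813}} = \frac{1}{\left(\frac{7}{8} + \frac{7}{4} \cdot 4\right) - \frac{4580}{17813}} = \frac{1}{\left(\frac{7}{8} + 7\right) - \frac{4580}{17813}} = \frac{1}{\frac{63}{8} - \frac{4580}{17813}} = \frac{1}{\frac{1085579}{142504}} = \frac{142504}{1085579}$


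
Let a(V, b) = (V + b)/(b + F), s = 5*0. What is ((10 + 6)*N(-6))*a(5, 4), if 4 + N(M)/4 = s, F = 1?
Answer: -2304/5 ≈ -460.80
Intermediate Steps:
s = 0
N(M) = -16 (N(M) = -16 + 4*0 = -16 + 0 = -16)
a(V, b) = (V + b)/(1 + b) (a(V, b) = (V + b)/(b + 1) = (V + b)/(1 + b))
((10 + 6)*N(-6))*a(5, 4) = ((10 + 6)*(-16))*((5 + 4)/(1 + 4)) = (16*(-16))*(9/5) = -256*9/5 = -2304/5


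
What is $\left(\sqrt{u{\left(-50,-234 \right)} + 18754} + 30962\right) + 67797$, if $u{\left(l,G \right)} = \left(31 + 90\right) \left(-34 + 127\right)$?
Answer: $98759 + \sqrt{30007} \approx 98932.0$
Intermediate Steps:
$u{\left(l,G \right)} = 11253$ ($u{\left(l,G \right)} = 121 \cdot 93 = 11253$)
$\left(\sqrt{u{\left(-50,-234 \right)} + 18754} + 30962\right) + 67797 = \left(\sqrt{11253 + 18754} + 30962\right) + 67797 = \left(\sqrt{30007} + 30962\right) + 67797 = \left(30962 + \sqrt{30007}\right) + 67797 = 98759 + \sqrt{30007}$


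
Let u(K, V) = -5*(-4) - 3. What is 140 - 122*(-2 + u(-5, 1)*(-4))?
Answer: 8680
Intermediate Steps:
u(K, V) = 17 (u(K, V) = 20 - 3 = 17)
140 - 122*(-2 + u(-5, 1)*(-4)) = 140 - 122*(-2 + 17*(-4)) = 140 - 122*(-2 - 68) = 140 - 122*(-70) = 140 + 8540 = 8680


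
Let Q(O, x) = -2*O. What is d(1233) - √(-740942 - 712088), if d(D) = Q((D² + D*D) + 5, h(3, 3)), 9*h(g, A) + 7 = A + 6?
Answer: -6081166 - I*√1453030 ≈ -6.0812e+6 - 1205.4*I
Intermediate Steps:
h(g, A) = -⅑ + A/9 (h(g, A) = -7/9 + (A + 6)/9 = -7/9 + (6 + A)/9 = -7/9 + (⅔ + A/9) = -⅑ + A/9)
d(D) = -10 - 4*D² (d(D) = -2*((D² + D*D) + 5) = -2*((D² + D²) + 5) = -2*(2*D² + 5) = -2*(5 + 2*D²) = -10 - 4*D²)
d(1233) - √(-740942 - 712088) = (-10 - 4*1233²) - √(-740942 - 712088) = (-10 - 4*1520289) - √(-1453030) = (-10 - 6081156) - I*√1453030 = -6081166 - I*√1453030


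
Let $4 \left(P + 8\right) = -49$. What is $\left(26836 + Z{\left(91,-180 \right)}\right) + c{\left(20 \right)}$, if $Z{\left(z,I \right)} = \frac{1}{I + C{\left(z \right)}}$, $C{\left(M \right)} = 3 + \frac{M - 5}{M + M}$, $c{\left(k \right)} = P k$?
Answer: $\frac{424587493}{16064} \approx 26431.0$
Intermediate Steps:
$P = - \frac{81}{4}$ ($P = -8 + \frac{1}{4} \left(-49\right) = -8 - \frac{49}{4} = - \frac{81}{4} \approx -20.25$)
$c{\left(k \right)} = - \frac{81 k}{4}$
$C{\left(M \right)} = 3 + \frac{-5 + M}{2 M}$
$Z{\left(z,I \right)} = \frac{1}{I + \frac{-5 + 7 z}{2 z}}$
$\left(26836 + Z{\left(91,-180 \right)}\right) + c{\left(20 \right)} = \left(26836 + 2 \cdot 91 \frac{1}{-5 + 7 \cdot 91 + 2 \left(-180\right) 91}\right) - 405 = \left(26836 + 2 \cdot 91 \frac{1}{-5 + 637 - 32760}\right) - 405 = \left(26836 + 2 \cdot 91 \frac{1}{-32128}\right) - 405 = \left(26836 + 2 \cdot 91 \left(- \frac{1}{32128}\right)\right) - 405 = \left(26836 - \frac{91}{16064}\right) - 405 = \frac{431093413}{16064} - 405 = \frac{424587493}{16064}$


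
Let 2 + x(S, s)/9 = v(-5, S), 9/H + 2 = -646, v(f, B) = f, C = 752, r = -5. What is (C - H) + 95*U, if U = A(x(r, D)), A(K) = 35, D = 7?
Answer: 293545/72 ≈ 4077.0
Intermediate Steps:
H = -1/72 (H = 9/(-2 - 646) = 9/(-648) = 9*(-1/648) = -1/72 ≈ -0.013889)
x(S, s) = -63 (x(S, s) = -18 + 9*(-5) = -18 - 45 = -63)
U = 35
(C - H) + 95*U = (752 - 1*(-1/72)) + 95*35 = (752 + 1/72) + 3325 = 54145/72 + 3325 = 293545/72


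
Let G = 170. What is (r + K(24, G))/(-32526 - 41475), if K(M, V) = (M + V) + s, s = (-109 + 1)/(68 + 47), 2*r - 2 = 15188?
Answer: -895627/8510115 ≈ -0.10524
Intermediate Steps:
r = 7595 (r = 1 + (1/2)*15188 = 1 + 7594 = 7595)
s = -108/115 ≈ -0.93913
K(M, V) = -108/115 + M + V (K(M, V) = (M + V) - 108/115 = -108/115 + M + V)
(r + K(24, G))/(-32526 - 41475) = (7595 + (-108/115 + 24 + 170))/(-32526 - 41475) = (7595 + 22202/115)/(-74001) = (895627/115)*(-1/74001) = -895627/8510115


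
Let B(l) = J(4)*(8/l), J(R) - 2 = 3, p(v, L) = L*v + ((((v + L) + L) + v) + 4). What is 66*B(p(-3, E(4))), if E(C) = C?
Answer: -440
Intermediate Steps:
p(v, L) = 4 + 2*L + 2*v + L*v (p(v, L) = L*v + ((((L + v) + L) + v) + 4) = L*v + (((v + 2*L) + v) + 4) = L*v + ((2*L + 2*v) + 4) = L*v + (4 + 2*L + 2*v) = 4 + 2*L + 2*v + L*v)
J(R) = 5 (J(R) = 2 + 3 = 5)
B(l) = 40/l (B(l) = 5*(8/l) = 40/l)
66*B(p(-3, E(4))) = 66*(40/(4 + 2*4 + 2*(-3) + 4*(-3))) = 66*(40/(4 + 8 - 6 - 12)) = 66*(40/(-6)) = 66*(40*(-1/6)) = 66*(-20/3) = -440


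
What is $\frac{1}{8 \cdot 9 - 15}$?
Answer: $\frac{1}{57} \approx 0.017544$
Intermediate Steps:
$\frac{1}{8 \cdot 9 - 15} = \frac{1}{72 - 15} = \frac{1}{57}$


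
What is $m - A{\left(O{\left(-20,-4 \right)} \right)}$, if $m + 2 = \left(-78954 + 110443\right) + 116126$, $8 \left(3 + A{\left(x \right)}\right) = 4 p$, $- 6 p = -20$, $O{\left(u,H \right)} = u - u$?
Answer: $\frac{442843}{3} \approx 1.4761 \cdot 10^{5}$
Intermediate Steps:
$O{\left(u,H \right)} = 0$
$p = \frac{10}{3}$ ($p = \left(- \frac{1}{6}\right) \left(-20\right) = \frac{10}{3} \approx 3.3333$)
$A{\left(x \right)} = - \frac{4}{3}$ ($A{\left(x \right)} = -3 + \frac{4 \cdot \frac{10}{3}}{8} = -3 + \frac{1}{8} \cdot \frac{40}{3} = -3 + \frac{5}{3} = - \frac{4}{3}$)
$m = 147613$ ($m = -2 + \left(\left(-78954 + 110443\right) + 116126\right) = -2 + \left(31489 + 116126\right) = -2 + 147615 = 147613$)
$m - A{\left(O{\left(-20,-4 \right)} \right)} = 147613 - - \frac{4}{3} = 147613 + \frac{4}{3} = \frac{442843}{3}$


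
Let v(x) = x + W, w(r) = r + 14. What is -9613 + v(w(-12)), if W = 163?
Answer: -9448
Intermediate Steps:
w(r) = 14 + r
v(x) = 163 + x (v(x) = x + 163 = 163 + x)
-9613 + v(w(-12)) = -9613 + (163 + (14 - 12)) = -9613 + (163 + 2) = -9613 + 165 = -9448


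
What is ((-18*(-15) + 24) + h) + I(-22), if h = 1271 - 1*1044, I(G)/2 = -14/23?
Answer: 11955/23 ≈ 519.78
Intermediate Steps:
I(G) = -28/23 (I(G) = 2*(-14/23) = -28/23)
h = 227 (h = 1271 - 1044 = 227)
((-18*(-15) + 24) + h) + I(-22) = ((-18*(-15) + 24) + 227) - 28/23 = ((270 + 24) + 227) - 28/23 = (294 + 227) - 28/23 = 521 - 28/23 = 11955/23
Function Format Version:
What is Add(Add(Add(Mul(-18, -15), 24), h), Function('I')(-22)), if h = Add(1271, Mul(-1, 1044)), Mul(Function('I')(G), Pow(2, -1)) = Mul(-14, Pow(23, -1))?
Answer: Rational(11955, 23) ≈ 519.78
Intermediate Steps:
Function('I')(G) = Rational(-28, 23) (Function('I')(G) = Mul(2, Mul(-14, Pow(23, -1))) = Mul(2, Mul(-14, Rational(1, 23))) = Mul(2, Rational(-14, 23)) = Rational(-28, 23))
h = 227 (h = Add(1271, -1044) = 227)
Add(Add(Add(Mul(-18, -15), 24), h), Function('I')(-22)) = Add(Add(Add(Mul(-18, -15), 24), 227), Rational(-28, 23)) = Add(Add(Add(270, 24), 227), Rational(-28, 23)) = Add(Add(294, 227), Rational(-28, 23)) = Add(521, Rational(-28, 23)) = Rational(11955, 23)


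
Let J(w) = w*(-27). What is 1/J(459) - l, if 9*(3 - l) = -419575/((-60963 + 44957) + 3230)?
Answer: 102743095/158332968 ≈ 0.64890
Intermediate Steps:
J(w) = -27*w
l = -74623/114984 (l = 3 - (-419575)/(9*((-60963 + 44957) + 3230)) = 3 - (-419575)/(9*(-16006 + 3230)) = 3 - (-419575)/(9*(-12776)) = 3 - (-419575)*(-1)/(9*12776) = 3 - 1/9*419575/12776 = 3 - 419575/114984 = -74623/114984 ≈ -0.64899)
1/J(459) - l = 1/(-27*459) - 1*(-74623/114984) = 1/(-12393) + 74623/114984 = -1/12393 + 74623/114984 = 102743095/158332968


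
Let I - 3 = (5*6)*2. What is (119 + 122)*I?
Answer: 15183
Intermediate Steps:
I = 63 (I = 3 + (5*6)*2 = 3 + 30*2 = 3 + 60 = 63)
(119 + 122)*I = (119 + 122)*63 = 241*63 = 15183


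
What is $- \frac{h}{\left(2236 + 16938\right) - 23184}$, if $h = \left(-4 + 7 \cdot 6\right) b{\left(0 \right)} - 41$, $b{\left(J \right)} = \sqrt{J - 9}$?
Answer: $- \frac{41}{4010} + \frac{57 i}{2005} \approx -0.010224 + 0.028429 i$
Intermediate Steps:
$b{\left(J \right)} = \sqrt{-9 + J}$
$h = -41 + 114 i$ ($h = \left(-4 + 7 \cdot 6\right) \sqrt{-9 + 0} - 41 = \left(-4 + 42\right) \sqrt{-9} - 41 = 38 \cdot 3 i - 41 = 114 i - 41 = -41 + 114 i \approx -41.0 + 114.0 i$)
$- \frac{h}{\left(2236 + 16938\right) - 23184} = - \frac{-41 + 114 i}{\left(2236 + 16938\right) - 23184} = - \frac{-41 + 114 i}{19174 - 23184} = - \frac{-41 + 114 i}{-4010} = - \frac{\left(-41 + 114 i\right) \left(-1\right)}{4010} = - (\frac{41}{4010} - \frac{57 i}{2005}) = - \frac{41}{4010} + \frac{57 i}{2005}$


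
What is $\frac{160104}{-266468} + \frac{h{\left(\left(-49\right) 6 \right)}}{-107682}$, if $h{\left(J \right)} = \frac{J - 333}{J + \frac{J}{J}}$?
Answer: $- \frac{420965043445}{700607125214} \approx -0.60086$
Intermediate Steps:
$h{\left(J \right)} = \frac{-333 + J}{1 + J}$ ($h{\left(J \right)} = \frac{-333 + J}{J + 1} = \frac{-333 + J}{1 + J}$)
$\frac{160104}{-266468} + \frac{h{\left(\left(-49\right) 6 \right)}}{-107682} = \frac{160104}{-266468} + \frac{\frac{1}{1 - 294} \left(-333 - 294\right)}{-107682} = 160104 \left(- \frac{1}{266468}\right) + \frac{-333 - 294}{1 - 294} \left(- \frac{1}{107682}\right) = - \frac{40026}{66617} + \frac{1}{-293} \left(-627\right) \left(- \frac{1}{107682}\right) = - \frac{40026}{66617} + \left(- \frac{1}{293}\right) \left(-627\right) \left(- \frac{1}{107682}\right) = - \frac{40026}{66617} + \frac{627}{293} \left(- \frac{1}{107682}\right) = - \frac{40026}{66617} - \frac{209}{10516942} = - \frac{420965043445}{700607125214}$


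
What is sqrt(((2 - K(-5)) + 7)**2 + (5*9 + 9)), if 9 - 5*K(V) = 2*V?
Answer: sqrt(2026)/5 ≈ 9.0022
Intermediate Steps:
K(V) = 9/5 - 2*V/5
sqrt(((2 - K(-5)) + 7)**2 + (5*9 + 9)) = sqrt(((2 - (9/5 - 2/5*(-5))) + 7)**2 + (5*9 + 9)) = sqrt(((2 - (9/5 + 2)) + 7)**2 + (45 + 9)) = sqrt(((2 - 1*19/5) + 7)**2 + 54) = sqrt(((2 - 19/5) + 7)**2 + 54) = sqrt((-9/5 + 7)**2 + 54) = sqrt((26/5)**2 + 54) = sqrt(676/25 + 54) = sqrt(2026/25) = sqrt(2026)/5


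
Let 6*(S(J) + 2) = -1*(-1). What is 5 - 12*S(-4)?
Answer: 27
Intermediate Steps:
S(J) = -11/6 (S(J) = -2 + (-1*(-1))/6 = -2 + (1/6)*1 = -2 + 1/6 = -11/6)
5 - 12*S(-4) = 5 - 12*(-11/6) = 5 + 22 = 27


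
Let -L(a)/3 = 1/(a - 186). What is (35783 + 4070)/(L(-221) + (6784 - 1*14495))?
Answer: -16220171/3138374 ≈ -5.1683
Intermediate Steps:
L(a) = -3/(-186 + a) (L(a) = -3/(a - 186) = -3/(-186 + a))
(35783 + 4070)/(L(-221) + (6784 - 1*14495)) = (35783 + 4070)/(-3/(-186 - 221) + (6784 - 1*14495)) = 39853/(-3/(-407) + (6784 - 14495)) = 39853/(-3*(-1/407) - 7711) = 39853/(3/407 - 7711) = 39853/(-3138374/407) = 39853*(-407/3138374) = -16220171/3138374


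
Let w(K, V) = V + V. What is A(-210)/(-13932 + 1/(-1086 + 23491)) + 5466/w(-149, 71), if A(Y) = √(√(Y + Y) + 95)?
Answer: 2733/71 - 22405*√(95 + 2*I*√105)/312146459 ≈ 38.492 - 7.503e-5*I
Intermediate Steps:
w(K, V) = 2*V
A(Y) = √(95 + √2*√Y) (A(Y) = √(√(2*Y) + 95) = √(√2*√Y + 95) = √(95 + √2*√Y))
A(-210)/(-13932 + 1/(-1086 + 23491)) + 5466/w(-149, 71) = √(95 + √2*√(-210))/(-13932 + 1/(-1086 + 23491)) + 5466/((2*71)) = √(95 + √2*(I*√210))/(-13932 + 1/22405) + 5466/142 = √(95 + 2*I*√105)/(-13932 + 1/22405) + 5466*(1/142) = √(95 + 2*I*√105)/(-312146459/22405) + 2733/71 = √(95 + 2*I*√105)*(-22405/312146459) + 2733/71 = -22405*√(95 + 2*I*√105)/312146459 + 2733/71 = 2733/71 - 22405*√(95 + 2*I*√105)/312146459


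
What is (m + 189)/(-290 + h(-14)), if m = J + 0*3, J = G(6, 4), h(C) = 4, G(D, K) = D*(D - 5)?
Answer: -15/22 ≈ -0.68182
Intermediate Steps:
G(D, K) = D*(-5 + D)
J = 6 (J = 6*(-5 + 6) = 6*1 = 6)
m = 6 (m = 6 + 0*3 = 6 + 0 = 6)
(m + 189)/(-290 + h(-14)) = (6 + 189)/(-290 + 4) = 195/(-286) = 195*(-1/286) = -15/22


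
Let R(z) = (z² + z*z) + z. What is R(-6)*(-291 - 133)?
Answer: -27984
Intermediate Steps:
R(z) = z + 2*z² (R(z) = (z² + z²) + z = 2*z² + z = z + 2*z²)
R(-6)*(-291 - 133) = (-6*(1 + 2*(-6)))*(-291 - 133) = -6*(1 - 12)*(-424) = -6*(-11)*(-424) = 66*(-424) = -27984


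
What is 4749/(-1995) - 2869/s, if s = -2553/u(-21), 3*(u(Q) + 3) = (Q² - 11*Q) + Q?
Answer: 404245991/1697745 ≈ 238.11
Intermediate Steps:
u(Q) = -3 - 10*Q/3 + Q²/3 (u(Q) = -3 + ((Q² - 11*Q) + Q)/3 = -3 + (Q² - 10*Q)/3 = -3 + (-10*Q/3 + Q²/3) = -3 - 10*Q/3 + Q²/3)
s = -2553/214 (s = -2553/(-3 - 10/3*(-21) + (⅓)*(-21)²) = -2553/(-3 + 70 + (⅓)*441) = -2553/(-3 + 70 + 147) = -2553/214 ≈ -11.930)
4749/(-1995) - 2869/s = 4749/(-1995) - 2869/(-2553/214) = 4749*(-1/1995) - 2869*(-214/2553) = -1583/665 + 613966/2553 = 404245991/1697745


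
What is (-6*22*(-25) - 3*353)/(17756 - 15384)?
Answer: 2241/2372 ≈ 0.94477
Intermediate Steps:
(-6*22*(-25) - 3*353)/(17756 - 15384) = (-132*(-25) - 1059)/2372 = (3300 - 1059)*(1/2372) = 2241*(1/2372) = 2241/2372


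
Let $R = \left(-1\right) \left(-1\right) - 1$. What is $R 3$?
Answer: $0$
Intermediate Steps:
$R = 0$ ($R = 1 - 1 = 0$)
$R 3 = 0 \cdot 3 = 0$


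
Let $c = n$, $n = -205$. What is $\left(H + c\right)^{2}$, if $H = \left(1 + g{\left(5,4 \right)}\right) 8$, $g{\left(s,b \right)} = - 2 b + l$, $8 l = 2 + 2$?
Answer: $66049$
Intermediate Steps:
$c = -205$
$l = \frac{1}{2}$ ($l = \frac{2 + 2}{8} = \frac{1}{8} \cdot 4 = \frac{1}{2} \approx 0.5$)
$g{\left(s,b \right)} = \frac{1}{2} - 2 b$ ($g{\left(s,b \right)} = - 2 b + \frac{1}{2} = \frac{1}{2} - 2 b$)
$H = -52$ ($H = \left(1 + \left(\frac{1}{2} - 8\right)\right) 8 = \left(1 - \frac{15}{2}\right) 8 = \left(- \frac{13}{2}\right) 8 = -52$)
$\left(H + c\right)^{2} = \left(-52 - 205\right)^{2} = \left(-257\right)^{2} = 66049$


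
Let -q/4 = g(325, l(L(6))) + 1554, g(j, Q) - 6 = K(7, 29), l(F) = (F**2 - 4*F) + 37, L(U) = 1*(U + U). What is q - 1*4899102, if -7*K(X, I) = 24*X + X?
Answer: -4905242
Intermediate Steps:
L(U) = 2*U (L(U) = 1*(2*U) = 2*U)
l(F) = 37 + F**2 - 4*F
K(X, I) = -25*X/7 (K(X, I) = -(24*X + X)/7 = -25*X/7)
g(j, Q) = -19 (g(j, Q) = 6 - 25/7*7 = 6 - 25 = -19)
q = -6140 (q = -4*(-19 + 1554) = -4*1535 = -6140)
q - 1*4899102 = -6140 - 1*4899102 = -6140 - 4899102 = -4905242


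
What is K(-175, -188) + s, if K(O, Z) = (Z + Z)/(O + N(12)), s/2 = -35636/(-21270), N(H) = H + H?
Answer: 9379796/1605885 ≈ 5.8409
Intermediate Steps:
N(H) = 2*H
s = 35636/10635 (s = 2*(-35636/(-21270)) = 2*(-35636*(-1/21270)) = 2*(17818/10635) = 35636/10635 ≈ 3.3508)
K(O, Z) = 2*Z/(24 + O) (K(O, Z) = (Z + Z)/(O + 2*12) = (2*Z)/(O + 24) = (2*Z)/(24 + O) = 2*Z/(24 + O))
K(-175, -188) + s = 2*(-188)/(24 - 175) + 35636/10635 = 2*(-188)/(-151) + 35636/10635 = 2*(-188)*(-1/151) + 35636/10635 = 376/151 + 35636/10635 = 9379796/1605885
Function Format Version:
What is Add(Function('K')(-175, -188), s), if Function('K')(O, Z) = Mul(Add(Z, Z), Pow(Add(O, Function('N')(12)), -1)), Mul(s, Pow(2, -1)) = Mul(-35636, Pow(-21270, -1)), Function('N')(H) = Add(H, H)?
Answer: Rational(9379796, 1605885) ≈ 5.8409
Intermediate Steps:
Function('N')(H) = Mul(2, H)
s = Rational(35636, 10635) (s = Mul(2, Mul(-35636, Pow(-21270, -1))) = Mul(2, Mul(-35636, Rational(-1, 21270))) = Mul(2, Rational(17818, 10635)) = Rational(35636, 10635) ≈ 3.3508)
Function('K')(O, Z) = Mul(2, Z, Pow(Add(24, O), -1)) (Function('K')(O, Z) = Mul(Add(Z, Z), Pow(Add(O, Mul(2, 12)), -1)) = Mul(Mul(2, Z), Pow(Add(O, 24), -1)) = Mul(Mul(2, Z), Pow(Add(24, O), -1)) = Mul(2, Z, Pow(Add(24, O), -1)))
Add(Function('K')(-175, -188), s) = Add(Mul(2, -188, Pow(Add(24, -175), -1)), Rational(35636, 10635)) = Add(Mul(2, -188, Pow(-151, -1)), Rational(35636, 10635)) = Add(Mul(2, -188, Rational(-1, 151)), Rational(35636, 10635)) = Add(Rational(376, 151), Rational(35636, 10635)) = Rational(9379796, 1605885)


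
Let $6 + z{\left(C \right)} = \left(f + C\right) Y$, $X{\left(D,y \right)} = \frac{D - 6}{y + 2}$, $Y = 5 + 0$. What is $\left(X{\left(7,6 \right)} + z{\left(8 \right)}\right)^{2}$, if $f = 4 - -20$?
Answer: $\frac{1520289}{64} \approx 23755.0$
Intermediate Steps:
$f = 24$ ($f = 4 + 20 = 24$)
$Y = 5$
$X{\left(D,y \right)} = \frac{-6 + D}{2 + y}$
$z{\left(C \right)} = 114 + 5 C$ ($z{\left(C \right)} = -6 + \left(24 + C\right) 5 = -6 + \left(120 + 5 C\right) = 114 + 5 C$)
$\left(X{\left(7,6 \right)} + z{\left(8 \right)}\right)^{2} = \left(\frac{-6 + 7}{2 + 6} + \left(114 + 5 \cdot 8\right)\right)^{2} = \left(\frac{1}{8} \cdot 1 + \left(114 + 40\right)\right)^{2} = \left(\frac{1}{8} \cdot 1 + 154\right)^{2} = \left(\frac{1}{8} + 154\right)^{2} = \left(\frac{1233}{8}\right)^{2} = \frac{1520289}{64}$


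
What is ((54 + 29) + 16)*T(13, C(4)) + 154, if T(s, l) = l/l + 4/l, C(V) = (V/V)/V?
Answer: 1837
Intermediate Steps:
C(V) = 1/V
T(s, l) = 1 + 4/l
((54 + 29) + 16)*T(13, C(4)) + 154 = ((54 + 29) + 16)*((4 + 1/4)/(1/4)) + 154 = (83 + 16)*((4 + ¼)/(¼)) + 154 = 99*(4*(17/4)) + 154 = 99*17 + 154 = 1683 + 154 = 1837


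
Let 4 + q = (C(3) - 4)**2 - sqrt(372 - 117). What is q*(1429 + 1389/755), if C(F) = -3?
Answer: 9722556/151 - 1080284*sqrt(255)/755 ≈ 41539.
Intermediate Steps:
q = 45 - sqrt(255) (q = -4 + ((-3 - 4)**2 - sqrt(372 - 117)) = -4 + ((-7)**2 - sqrt(255)) = -4 + (49 - sqrt(255)) = 45 - sqrt(255) ≈ 29.031)
q*(1429 + 1389/755) = (45 - sqrt(255))*(1429 + 1389/755) = (45 - sqrt(255))*(1080284/755) = 9722556/151 - 1080284*sqrt(255)/755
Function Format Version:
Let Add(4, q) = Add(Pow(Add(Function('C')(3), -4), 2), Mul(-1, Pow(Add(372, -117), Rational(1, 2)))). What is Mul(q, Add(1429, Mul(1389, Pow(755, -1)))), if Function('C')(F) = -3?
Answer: Add(Rational(9722556, 151), Mul(Rational(-1080284, 755), Pow(255, Rational(1, 2)))) ≈ 41539.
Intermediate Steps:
q = Add(45, Mul(-1, Pow(255, Rational(1, 2)))) (q = Add(-4, Add(Pow(Add(-3, -4), 2), Mul(-1, Pow(Add(372, -117), Rational(1, 2))))) = Add(-4, Add(Pow(-7, 2), Mul(-1, Pow(255, Rational(1, 2))))) = Add(-4, Add(49, Mul(-1, Pow(255, Rational(1, 2))))) = Add(45, Mul(-1, Pow(255, Rational(1, 2)))) ≈ 29.031)
Mul(q, Add(1429, Mul(1389, Pow(755, -1)))) = Mul(Add(45, Mul(-1, Pow(255, Rational(1, 2)))), Add(1429, Mul(1389, Pow(755, -1)))) = Mul(Add(45, Mul(-1, Pow(255, Rational(1, 2)))), Add(1429, Mul(1389, Rational(1, 755)))) = Mul(Add(45, Mul(-1, Pow(255, Rational(1, 2)))), Add(1429, Rational(1389, 755))) = Mul(Add(45, Mul(-1, Pow(255, Rational(1, 2)))), Rational(1080284, 755)) = Add(Rational(9722556, 151), Mul(Rational(-1080284, 755), Pow(255, Rational(1, 2))))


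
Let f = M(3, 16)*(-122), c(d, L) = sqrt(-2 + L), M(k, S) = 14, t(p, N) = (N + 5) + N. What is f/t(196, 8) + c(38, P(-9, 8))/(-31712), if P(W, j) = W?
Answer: -244/3 - I*sqrt(11)/31712 ≈ -81.333 - 0.00010459*I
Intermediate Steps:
t(p, N) = 5 + 2*N (t(p, N) = (5 + N) + N = 5 + 2*N)
f = -1708 (f = 14*(-122) = -1708)
f/t(196, 8) + c(38, P(-9, 8))/(-31712) = -1708/(5 + 2*8) + sqrt(-2 - 9)/(-31712) = -1708/(5 + 16) + sqrt(-11)*(-1/31712) = -1708/21 + (I*sqrt(11))*(-1/31712) = -1708*1/21 - I*sqrt(11)/31712 = -244/3 - I*sqrt(11)/31712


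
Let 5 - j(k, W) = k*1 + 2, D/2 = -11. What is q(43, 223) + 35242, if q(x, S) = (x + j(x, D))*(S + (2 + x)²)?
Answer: 41986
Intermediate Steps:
D = -22 (D = 2*(-11) = -22)
j(k, W) = 3 - k (j(k, W) = 5 - (k*1 + 2) = 5 - (k + 2) = 5 - (2 + k) = 5 + (-2 - k) = 3 - k)
q(x, S) = 3*S + 3*(2 + x)² (q(x, S) = (x + (3 - x))*(S + (2 + x)²) = 3*(S + (2 + x)²) = 3*S + 3*(2 + x)²)
q(43, 223) + 35242 = (12 + 3*223 + 3*43² + 12*43) + 35242 = (12 + 669 + 3*1849 + 516) + 35242 = (12 + 669 + 5547 + 516) + 35242 = 6744 + 35242 = 41986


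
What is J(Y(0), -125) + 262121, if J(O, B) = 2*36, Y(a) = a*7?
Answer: 262193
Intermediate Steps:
Y(a) = 7*a
J(O, B) = 72
J(Y(0), -125) + 262121 = 72 + 262121 = 262193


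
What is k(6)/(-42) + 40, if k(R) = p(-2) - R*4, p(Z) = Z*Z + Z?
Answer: 851/21 ≈ 40.524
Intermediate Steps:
p(Z) = Z + Z² (p(Z) = Z² + Z = Z + Z²)
k(R) = 2 - 4*R (k(R) = -2*(1 - 2) - R*4 = -2*(-1) - 4*R = 2 - 4*R)
k(6)/(-42) + 40 = (2 - 4*6)/(-42) + 40 = (2 - 24)*(-1/42) + 40 = -22*(-1/42) + 40 = 11/21 + 40 = 851/21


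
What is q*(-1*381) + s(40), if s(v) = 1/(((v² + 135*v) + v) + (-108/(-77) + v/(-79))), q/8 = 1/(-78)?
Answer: 21757603255/556787036 ≈ 39.077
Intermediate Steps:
q = -4/39 (q = 8/(-78) = 8*(-1/78) = -4/39 ≈ -0.10256)
s(v) = 1/(108/77 + v² + 10743*v/79) (s(v) = 1/((v² + 136*v) + (-108*(-1/77) + v*(-1/79))) = 1/((v² + 136*v) + (108/77 - v/79)) = 1/(108/77 + v² + 10743*v/79))
q*(-1*381) + s(40) = -(-4)*381/39 + 6083/(8532 + 6083*40² + 827211*40) = -4/39*(-381) + 6083/(8532 + 6083*1600 + 33088440) = 508/13 + 6083/(8532 + 9732800 + 33088440) = 508/13 + 6083/42829772 = 21757603255/556787036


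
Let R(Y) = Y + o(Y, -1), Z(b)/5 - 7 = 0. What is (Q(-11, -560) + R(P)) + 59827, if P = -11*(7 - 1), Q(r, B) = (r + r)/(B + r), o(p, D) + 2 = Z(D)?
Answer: 34142396/571 ≈ 59794.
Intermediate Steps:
Z(b) = 35 (Z(b) = 35 + 5*0 = 35 + 0 = 35)
o(p, D) = 33 (o(p, D) = -2 + 35 = 33)
Q(r, B) = 2*r/(B + r) (Q(r, B) = (2*r)/(B + r) = 2*r/(B + r))
P = -66 (P = -11*6 = -66)
R(Y) = 33 + Y (R(Y) = Y + 33 = 33 + Y)
(Q(-11, -560) + R(P)) + 59827 = (2*(-11)/(-560 - 11) + (33 - 66)) + 59827 = (2*(-11)/(-571) - 33) + 59827 = (2*(-11)*(-1/571) - 33) + 59827 = (22/571 - 33) + 59827 = -18821/571 + 59827 = 34142396/571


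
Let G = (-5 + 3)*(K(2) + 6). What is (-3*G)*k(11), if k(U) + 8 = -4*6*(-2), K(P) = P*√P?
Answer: 1440 + 480*√2 ≈ 2118.8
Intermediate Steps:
K(P) = P^(3/2)
G = -12 - 4*√2 (G = (-5 + 3)*(2^(3/2) + 6) = -2*(2*√2 + 6) = -2*(6 + 2*√2) = -12 - 4*√2 ≈ -17.657)
k(U) = 40 (k(U) = -8 - 4*6*(-2) = -8 - 24*(-2) = -8 + 48 = 40)
(-3*G)*k(11) = -3*(-12 - 4*√2)*40 = (36 + 12*√2)*40 = 1440 + 480*√2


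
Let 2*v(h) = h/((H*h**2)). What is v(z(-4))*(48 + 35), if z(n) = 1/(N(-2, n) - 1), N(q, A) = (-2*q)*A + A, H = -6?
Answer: 581/4 ≈ 145.25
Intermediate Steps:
N(q, A) = A - 2*A*q (N(q, A) = -2*A*q + A = A - 2*A*q)
z(n) = 1/(-1 + 5*n) (z(n) = 1/(n*(1 - 2*(-2)) - 1) = 1/(n*(1 + 4) - 1) = 1/(n*5 - 1) = 1/(5*n - 1) = 1/(-1 + 5*n))
v(h) = -1/(12*h) (v(h) = (h/((-6*h**2)))/2 = (h*(-1/(6*h**2)))/2 = (-1/(6*h))/2 = -1/(12*h))
v(z(-4))*(48 + 35) = (-1/(12*(1/(-1 + 5*(-4)))))*(48 + 35) = -1/(12*(1/(-1 - 20)))*83 = -1/(12*(1/(-21)))*83 = -1/(12*(-1/21))*83 = -1/12*(-21)*83 = (7/4)*83 = 581/4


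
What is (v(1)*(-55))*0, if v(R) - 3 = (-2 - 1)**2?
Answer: 0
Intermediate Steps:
v(R) = 12 (v(R) = 3 + (-2 - 1)**2 = 3 + (-3)**2 = 3 + 9 = 12)
(v(1)*(-55))*0 = (12*(-55))*0 = -660*0 = 0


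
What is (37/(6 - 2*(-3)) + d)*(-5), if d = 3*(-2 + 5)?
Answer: -725/12 ≈ -60.417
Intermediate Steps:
d = 9 (d = 3*3 = 9)
(37/(6 - 2*(-3)) + d)*(-5) = (37/(6 - 2*(-3)) + 9)*(-5) = (37/(6 + 6) + 9)*(-5) = (37/12 + 9)*(-5) = (145/12)*(-5) = -725/12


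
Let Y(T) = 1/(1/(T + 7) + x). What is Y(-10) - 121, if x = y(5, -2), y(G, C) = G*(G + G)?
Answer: -18026/149 ≈ -120.98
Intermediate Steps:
y(G, C) = 2*G² (y(G, C) = G*(2*G) = 2*G²)
x = 50 (x = 2*5² = 2*25 = 50)
Y(T) = 1/(50 + 1/(7 + T)) (Y(T) = 1/(1/(T + 7) + 50) = 1/(1/(7 + T) + 50) = 1/(50 + 1/(7 + T)))
Y(-10) - 121 = (7 - 10)/(351 + 50*(-10)) - 121 = -3/(351 - 500) - 121 = -3/(-149) - 121 = -1/149*(-3) - 121 = 3/149 - 121 = -18026/149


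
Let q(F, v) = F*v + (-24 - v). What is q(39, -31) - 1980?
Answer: -3182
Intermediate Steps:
q(F, v) = -24 - v + F*v
q(39, -31) - 1980 = (-24 - 1*(-31) + 39*(-31)) - 1980 = (-24 + 31 - 1209) - 1980 = -1202 - 1980 = -3182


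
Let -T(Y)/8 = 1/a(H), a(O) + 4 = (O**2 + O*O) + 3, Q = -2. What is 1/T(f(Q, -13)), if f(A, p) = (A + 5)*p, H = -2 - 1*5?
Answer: -97/8 ≈ -12.125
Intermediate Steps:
H = -7 (H = -2 - 5 = -7)
f(A, p) = p*(5 + A) (f(A, p) = (5 + A)*p = p*(5 + A))
a(O) = -1 + 2*O**2 (a(O) = -4 + ((O**2 + O*O) + 3) = -4 + ((O**2 + O**2) + 3) = -4 + (2*O**2 + 3) = -4 + (3 + 2*O**2) = -1 + 2*O**2)
T(Y) = -8/97 (T(Y) = -8/(-1 + 2*(-7)**2) = -8/(-1 + 2*49) = -8/(-1 + 98) = -8/97)
1/T(f(Q, -13)) = 1/(-8/97) = -97/8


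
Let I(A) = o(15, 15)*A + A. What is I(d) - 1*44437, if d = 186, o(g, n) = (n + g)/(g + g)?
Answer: -44065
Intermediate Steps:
o(g, n) = (g + n)/(2*g) (o(g, n) = (g + n)/((2*g)) = (g + n)*(1/(2*g)) = (g + n)/(2*g))
I(A) = 2*A (I(A) = ((½)*(15 + 15)/15)*A + A = ((½)*(1/15)*30)*A + A = 1*A + A = A + A = 2*A)
I(d) - 1*44437 = 2*186 - 1*44437 = 372 - 44437 = -44065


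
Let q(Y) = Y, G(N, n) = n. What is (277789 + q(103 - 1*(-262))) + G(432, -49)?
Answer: 278105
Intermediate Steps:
(277789 + q(103 - 1*(-262))) + G(432, -49) = (277789 + (103 - 1*(-262))) - 49 = (277789 + (103 + 262)) - 49 = (277789 + 365) - 49 = 278154 - 49 = 278105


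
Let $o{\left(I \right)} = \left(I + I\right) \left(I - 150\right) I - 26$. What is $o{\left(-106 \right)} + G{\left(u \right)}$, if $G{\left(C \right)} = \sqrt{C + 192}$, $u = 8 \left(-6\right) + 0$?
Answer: $-5752846$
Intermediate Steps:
$u = -48$ ($u = -48 + 0 = -48$)
$G{\left(C \right)} = \sqrt{192 + C}$
$o{\left(I \right)} = -26 + 2 I^{2} \left(-150 + I\right)$ ($o{\left(I \right)} = 2 I \left(-150 + I\right) I - 26 = 2 I^{2} \left(-150 + I\right) - 26 = -26 + 2 I^{2} \left(-150 + I\right)$)
$o{\left(-106 \right)} + G{\left(u \right)} = \left(-26 - 300 \left(-106\right)^{2} + 2 \left(-106\right)^{3}\right) + \sqrt{192 - 48} = \left(-26 - 3370800 + 2 \left(-1191016\right)\right) + \sqrt{144} = \left(-26 - 3370800 - 2382032\right) + 12 = -5752858 + 12 = -5752846$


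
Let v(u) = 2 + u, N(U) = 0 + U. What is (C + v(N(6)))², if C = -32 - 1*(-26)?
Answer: 4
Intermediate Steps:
N(U) = U
C = -6 (C = -32 + 26 = -6)
(C + v(N(6)))² = (-6 + (2 + 6))² = (-6 + 8)² = 2² = 4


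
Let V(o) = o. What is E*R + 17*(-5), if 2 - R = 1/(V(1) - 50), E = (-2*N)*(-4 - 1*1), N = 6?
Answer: 1775/49 ≈ 36.224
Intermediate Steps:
E = 60 (E = (-2*6)*(-4 - 1*1) = -12*(-4 - 1) = -12*(-5) = 60)
R = 99/49 (R = 2 - 1/(1 - 50) = 2 - 1/(-49) = 2 - 1*(-1/49) = 2 + 1/49 = 99/49 ≈ 2.0204)
E*R + 17*(-5) = 60*(99/49) + 17*(-5) = 5940/49 - 85 = 1775/49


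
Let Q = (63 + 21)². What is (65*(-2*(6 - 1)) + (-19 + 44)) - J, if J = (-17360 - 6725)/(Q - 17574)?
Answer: -6597835/10518 ≈ -627.29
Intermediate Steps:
Q = 7056 (Q = 84² = 7056)
J = 24085/10518 (J = (-17360 - 6725)/(7056 - 17574) = -24085/(-10518) = -24085*(-1/10518) = 24085/10518 ≈ 2.2899)
(65*(-2*(6 - 1)) + (-19 + 44)) - J = (65*(-2*(6 - 1)) + (-19 + 44)) - 1*24085/10518 = (65*(-2*5) + 25) - 24085/10518 = (65*(-10) + 25) - 24085/10518 = (-650 + 25) - 24085/10518 = -625 - 24085/10518 = -6597835/10518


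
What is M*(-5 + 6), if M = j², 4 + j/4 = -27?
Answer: 15376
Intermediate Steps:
j = -124 (j = -16 + 4*(-27) = -16 - 108 = -124)
M = 15376 (M = (-124)² = 15376)
M*(-5 + 6) = 15376*(-5 + 6) = 15376*1 = 15376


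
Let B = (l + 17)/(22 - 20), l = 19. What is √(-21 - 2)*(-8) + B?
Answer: 18 - 8*I*√23 ≈ 18.0 - 38.367*I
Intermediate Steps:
B = 18 (B = (19 + 17)/(22 - 20) = 36/2 = 36*(½) = 18)
√(-21 - 2)*(-8) + B = √(-21 - 2)*(-8) + 18 = √(-23)*(-8) + 18 = (I*√23)*(-8) + 18 = -8*I*√23 + 18 = 18 - 8*I*√23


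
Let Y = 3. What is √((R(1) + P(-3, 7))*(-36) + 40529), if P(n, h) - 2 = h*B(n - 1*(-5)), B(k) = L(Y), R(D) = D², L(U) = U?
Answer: √39665 ≈ 199.16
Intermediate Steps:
B(k) = 3
P(n, h) = 2 + 3*h (P(n, h) = 2 + h*3 = 2 + 3*h)
√((R(1) + P(-3, 7))*(-36) + 40529) = √((1² + (2 + 3*7))*(-36) + 40529) = √((1 + (2 + 21))*(-36) + 40529) = √((1 + 23)*(-36) + 40529) = √(24*(-36) + 40529) = √(-864 + 40529) = √39665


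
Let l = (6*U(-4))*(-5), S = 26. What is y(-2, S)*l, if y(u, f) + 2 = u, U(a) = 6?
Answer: 720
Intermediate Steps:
y(u, f) = -2 + u
l = -180 (l = (6*6)*(-5) = 36*(-5) = -180)
y(-2, S)*l = (-2 - 2)*(-180) = -4*(-180) = 720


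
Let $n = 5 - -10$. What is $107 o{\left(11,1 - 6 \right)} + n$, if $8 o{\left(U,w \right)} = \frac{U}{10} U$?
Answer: $\frac{14147}{80} \approx 176.84$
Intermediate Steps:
$n = 15$ ($n = 5 + 10 = 15$)
$o{\left(U,w \right)} = \frac{U^{2}}{80}$ ($o{\left(U,w \right)} = \frac{\frac{U}{10} U}{8} = \frac{\frac{1}{10} U^{2}}{8} = \frac{U^{2}}{80}$)
$107 o{\left(11,1 - 6 \right)} + n = 107 \frac{11^{2}}{80} + 15 = 107 \cdot \frac{1}{80} \cdot 121 + 15 = 107 \cdot \frac{121}{80} + 15 = \frac{12947}{80} + 15 = \frac{14147}{80}$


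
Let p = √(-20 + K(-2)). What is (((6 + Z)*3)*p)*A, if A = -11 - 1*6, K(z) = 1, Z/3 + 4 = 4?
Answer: -306*I*√19 ≈ -1333.8*I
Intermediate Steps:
Z = 0 (Z = -12 + 3*4 = -12 + 12 = 0)
p = I*√19 (p = √(-20 + 1) = √(-19) = I*√19 ≈ 4.3589*I)
A = -17 (A = -11 - 6 = -17)
(((6 + Z)*3)*p)*A = (((6 + 0)*3)*(I*√19))*(-17) = ((6*3)*(I*√19))*(-17) = (18*(I*√19))*(-17) = (18*I*√19)*(-17) = -306*I*√19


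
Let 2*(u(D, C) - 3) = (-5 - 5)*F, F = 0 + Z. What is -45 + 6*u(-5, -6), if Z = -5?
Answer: 123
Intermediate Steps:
F = -5 (F = 0 - 5 = -5)
u(D, C) = 28 (u(D, C) = 3 + ((-5 - 5)*(-5))/2 = 3 + (-10*(-5))/2 = 3 + (½)*50 = 3 + 25 = 28)
-45 + 6*u(-5, -6) = -45 + 6*28 = -45 + 168 = 123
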